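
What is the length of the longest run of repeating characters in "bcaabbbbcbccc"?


Input: "bcaabbbbcbccc"
Scanning for longest run:
  Position 1 ('c'): new char, reset run to 1
  Position 2 ('a'): new char, reset run to 1
  Position 3 ('a'): continues run of 'a', length=2
  Position 4 ('b'): new char, reset run to 1
  Position 5 ('b'): continues run of 'b', length=2
  Position 6 ('b'): continues run of 'b', length=3
  Position 7 ('b'): continues run of 'b', length=4
  Position 8 ('c'): new char, reset run to 1
  Position 9 ('b'): new char, reset run to 1
  Position 10 ('c'): new char, reset run to 1
  Position 11 ('c'): continues run of 'c', length=2
  Position 12 ('c'): continues run of 'c', length=3
Longest run: 'b' with length 4

4


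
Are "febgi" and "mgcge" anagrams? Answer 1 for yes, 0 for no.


Strings: "febgi", "mgcge"
Sorted first:  befgi
Sorted second: ceggm
Differ at position 0: 'b' vs 'c' => not anagrams

0


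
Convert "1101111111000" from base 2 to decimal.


Input: "1101111111000" in base 2
Positional expansion:
  Digit '1' (value 1) x 2^12 = 4096
  Digit '1' (value 1) x 2^11 = 2048
  Digit '0' (value 0) x 2^10 = 0
  Digit '1' (value 1) x 2^9 = 512
  Digit '1' (value 1) x 2^8 = 256
  Digit '1' (value 1) x 2^7 = 128
  Digit '1' (value 1) x 2^6 = 64
  Digit '1' (value 1) x 2^5 = 32
  Digit '1' (value 1) x 2^4 = 16
  Digit '1' (value 1) x 2^3 = 8
  Digit '0' (value 0) x 2^2 = 0
  Digit '0' (value 0) x 2^1 = 0
  Digit '0' (value 0) x 2^0 = 0
Sum = 7160

7160


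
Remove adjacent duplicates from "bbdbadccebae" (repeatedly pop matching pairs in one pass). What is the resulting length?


Input: bbdbadccebae
Stack-based adjacent duplicate removal:
  Read 'b': push. Stack: b
  Read 'b': matches stack top 'b' => pop. Stack: (empty)
  Read 'd': push. Stack: d
  Read 'b': push. Stack: db
  Read 'a': push. Stack: dba
  Read 'd': push. Stack: dbad
  Read 'c': push. Stack: dbadc
  Read 'c': matches stack top 'c' => pop. Stack: dbad
  Read 'e': push. Stack: dbade
  Read 'b': push. Stack: dbadeb
  Read 'a': push. Stack: dbadeba
  Read 'e': push. Stack: dbadebae
Final stack: "dbadebae" (length 8)

8


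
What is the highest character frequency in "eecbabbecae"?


Input: eecbabbecae
Character counts:
  'a': 2
  'b': 3
  'c': 2
  'e': 4
Maximum frequency: 4

4


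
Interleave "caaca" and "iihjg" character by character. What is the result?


Interleaving "caaca" and "iihjg":
  Position 0: 'c' from first, 'i' from second => "ci"
  Position 1: 'a' from first, 'i' from second => "ai"
  Position 2: 'a' from first, 'h' from second => "ah"
  Position 3: 'c' from first, 'j' from second => "cj"
  Position 4: 'a' from first, 'g' from second => "ag"
Result: ciaiahcjag

ciaiahcjag


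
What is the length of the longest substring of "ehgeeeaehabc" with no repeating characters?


Input: "ehgeeeaehabc"
Sliding window (track last position of each char):
  Position 0 ('e'): window [0,0] length 1 -- new best
  Position 1 ('h'): window [0,1] length 2 -- new best
  Position 2 ('g'): window [0,2] length 3 -- new best
  Position 3 ('e'): repeat (last at 0), move window start to 1
  Position 3 ('e'): window [1,3] length 3
  Position 4 ('e'): repeat (last at 3), move window start to 4
  Position 4 ('e'): window [4,4] length 1
  Position 5 ('e'): repeat (last at 4), move window start to 5
  Position 5 ('e'): window [5,5] length 1
  Position 6 ('a'): window [5,6] length 2
  Position 7 ('e'): repeat (last at 5), move window start to 6
  Position 7 ('e'): window [6,7] length 2
  Position 8 ('h'): window [6,8] length 3
  Position 9 ('a'): repeat (last at 6), move window start to 7
  Position 9 ('a'): window [7,9] length 3
  Position 10 ('b'): window [7,10] length 4 -- new best
  Position 11 ('c'): window [7,11] length 5 -- new best
Longest substring with no repeats: "ehabc" with length 5

5


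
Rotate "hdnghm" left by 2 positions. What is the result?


Input: "hdnghm", rotate left by 2
First 2 characters: "hd"
Remaining characters: "nghm"
Concatenate remaining + first: "nghm" + "hd" = "nghmhd"

nghmhd


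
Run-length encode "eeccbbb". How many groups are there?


Input: eeccbbb
Scanning for consecutive runs:
  Group 1: 'e' x 2 (positions 0-1)
  Group 2: 'c' x 2 (positions 2-3)
  Group 3: 'b' x 3 (positions 4-6)
Total groups: 3

3


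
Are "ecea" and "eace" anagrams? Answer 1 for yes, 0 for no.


Strings: "ecea", "eace"
Sorted first:  acee
Sorted second: acee
Sorted forms match => anagrams

1


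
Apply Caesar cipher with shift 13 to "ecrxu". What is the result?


Caesar cipher: shift "ecrxu" by 13
  'e' (pos 4) + 13 = pos 17 = 'r'
  'c' (pos 2) + 13 = pos 15 = 'p'
  'r' (pos 17) + 13 = pos 4 = 'e'
  'x' (pos 23) + 13 = pos 10 = 'k'
  'u' (pos 20) + 13 = pos 7 = 'h'
Result: rpekh

rpekh


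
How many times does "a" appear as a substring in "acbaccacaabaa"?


Searching for "a" in "acbaccacaabaa"
Scanning each position:
  Position 0: "a" => MATCH
  Position 1: "c" => no
  Position 2: "b" => no
  Position 3: "a" => MATCH
  Position 4: "c" => no
  Position 5: "c" => no
  Position 6: "a" => MATCH
  Position 7: "c" => no
  Position 8: "a" => MATCH
  Position 9: "a" => MATCH
  Position 10: "b" => no
  Position 11: "a" => MATCH
  Position 12: "a" => MATCH
Total occurrences: 7

7


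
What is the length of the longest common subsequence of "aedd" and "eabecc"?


LCS of "aedd" and "eabecc"
DP table:
           e    a    b    e    c    c
      0    0    0    0    0    0    0
  a   0    0    1    1    1    1    1
  e   0    1    1    1    2    2    2
  d   0    1    1    1    2    2    2
  d   0    1    1    1    2    2    2
LCS length = dp[4][6] = 2

2


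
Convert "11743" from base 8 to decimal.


Input: "11743" in base 8
Positional expansion:
  Digit '1' (value 1) x 8^4 = 4096
  Digit '1' (value 1) x 8^3 = 512
  Digit '7' (value 7) x 8^2 = 448
  Digit '4' (value 4) x 8^1 = 32
  Digit '3' (value 3) x 8^0 = 3
Sum = 5091

5091


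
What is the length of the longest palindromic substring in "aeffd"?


Input: "aeffd"
Checking substrings for palindromes:
  [2:4] "ff" (len 2) => palindrome
Longest palindromic substring: "ff" with length 2

2


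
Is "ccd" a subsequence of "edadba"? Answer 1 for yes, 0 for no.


Check if "ccd" is a subsequence of "edadba"
Greedy scan:
  Position 0 ('e'): no match needed
  Position 1 ('d'): no match needed
  Position 2 ('a'): no match needed
  Position 3 ('d'): no match needed
  Position 4 ('b'): no match needed
  Position 5 ('a'): no match needed
Only matched 0/3 characters => not a subsequence

0


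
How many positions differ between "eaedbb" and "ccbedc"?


Comparing "eaedbb" and "ccbedc" position by position:
  Position 0: 'e' vs 'c' => DIFFER
  Position 1: 'a' vs 'c' => DIFFER
  Position 2: 'e' vs 'b' => DIFFER
  Position 3: 'd' vs 'e' => DIFFER
  Position 4: 'b' vs 'd' => DIFFER
  Position 5: 'b' vs 'c' => DIFFER
Positions that differ: 6

6


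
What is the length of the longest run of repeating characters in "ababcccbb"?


Input: "ababcccbb"
Scanning for longest run:
  Position 1 ('b'): new char, reset run to 1
  Position 2 ('a'): new char, reset run to 1
  Position 3 ('b'): new char, reset run to 1
  Position 4 ('c'): new char, reset run to 1
  Position 5 ('c'): continues run of 'c', length=2
  Position 6 ('c'): continues run of 'c', length=3
  Position 7 ('b'): new char, reset run to 1
  Position 8 ('b'): continues run of 'b', length=2
Longest run: 'c' with length 3

3


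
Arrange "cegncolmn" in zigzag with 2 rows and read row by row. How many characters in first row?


Zigzag "cegncolmn" into 2 rows:
Placing characters:
  'c' => row 0
  'e' => row 1
  'g' => row 0
  'n' => row 1
  'c' => row 0
  'o' => row 1
  'l' => row 0
  'm' => row 1
  'n' => row 0
Rows:
  Row 0: "cgcln"
  Row 1: "enom"
First row length: 5

5


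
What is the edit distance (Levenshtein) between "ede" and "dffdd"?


Computing edit distance: "ede" -> "dffdd"
DP table:
           d    f    f    d    d
      0    1    2    3    4    5
  e   1    1    2    3    4    5
  d   2    1    2    3    3    4
  e   3    2    2    3    4    4
Edit distance = dp[3][5] = 4

4


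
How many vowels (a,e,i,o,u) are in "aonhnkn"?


Input: aonhnkn
Checking each character:
  'a' at position 0: vowel (running total: 1)
  'o' at position 1: vowel (running total: 2)
  'n' at position 2: consonant
  'h' at position 3: consonant
  'n' at position 4: consonant
  'k' at position 5: consonant
  'n' at position 6: consonant
Total vowels: 2

2


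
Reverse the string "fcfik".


Input: fcfik
Reading characters right to left:
  Position 4: 'k'
  Position 3: 'i'
  Position 2: 'f'
  Position 1: 'c'
  Position 0: 'f'
Reversed: kifcf

kifcf


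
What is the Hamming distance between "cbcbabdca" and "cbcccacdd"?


Comparing "cbcbabdca" and "cbcccacdd" position by position:
  Position 0: 'c' vs 'c' => same
  Position 1: 'b' vs 'b' => same
  Position 2: 'c' vs 'c' => same
  Position 3: 'b' vs 'c' => differ
  Position 4: 'a' vs 'c' => differ
  Position 5: 'b' vs 'a' => differ
  Position 6: 'd' vs 'c' => differ
  Position 7: 'c' vs 'd' => differ
  Position 8: 'a' vs 'd' => differ
Total differences (Hamming distance): 6

6


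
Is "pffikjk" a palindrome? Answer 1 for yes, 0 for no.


Input: pffikjk
Reversed: kjkiffp
  Compare pos 0 ('p') with pos 6 ('k'): MISMATCH
  Compare pos 1 ('f') with pos 5 ('j'): MISMATCH
  Compare pos 2 ('f') with pos 4 ('k'): MISMATCH
Result: not a palindrome

0


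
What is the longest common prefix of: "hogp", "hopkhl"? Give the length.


Words: hogp, hopkhl
  Position 0: all 'h' => match
  Position 1: all 'o' => match
  Position 2: ('g', 'p') => mismatch, stop
LCP = "ho" (length 2)

2


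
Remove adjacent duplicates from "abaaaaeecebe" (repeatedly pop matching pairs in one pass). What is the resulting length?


Input: abaaaaeecebe
Stack-based adjacent duplicate removal:
  Read 'a': push. Stack: a
  Read 'b': push. Stack: ab
  Read 'a': push. Stack: aba
  Read 'a': matches stack top 'a' => pop. Stack: ab
  Read 'a': push. Stack: aba
  Read 'a': matches stack top 'a' => pop. Stack: ab
  Read 'e': push. Stack: abe
  Read 'e': matches stack top 'e' => pop. Stack: ab
  Read 'c': push. Stack: abc
  Read 'e': push. Stack: abce
  Read 'b': push. Stack: abceb
  Read 'e': push. Stack: abcebe
Final stack: "abcebe" (length 6)

6


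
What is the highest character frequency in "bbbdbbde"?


Input: bbbdbbde
Character counts:
  'b': 5
  'd': 2
  'e': 1
Maximum frequency: 5

5


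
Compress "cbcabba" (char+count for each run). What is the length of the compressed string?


Input: cbcabba
Runs:
  'c' x 1 => "c1"
  'b' x 1 => "b1"
  'c' x 1 => "c1"
  'a' x 1 => "a1"
  'b' x 2 => "b2"
  'a' x 1 => "a1"
Compressed: "c1b1c1a1b2a1"
Compressed length: 12

12


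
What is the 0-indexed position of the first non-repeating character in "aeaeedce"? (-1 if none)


Input: aeaeedce
Character frequencies:
  'a': 2
  'c': 1
  'd': 1
  'e': 4
Scanning left to right for freq == 1:
  Position 0 ('a'): freq=2, skip
  Position 1 ('e'): freq=4, skip
  Position 2 ('a'): freq=2, skip
  Position 3 ('e'): freq=4, skip
  Position 4 ('e'): freq=4, skip
  Position 5 ('d'): unique! => answer = 5

5


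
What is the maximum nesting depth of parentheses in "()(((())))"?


Input: "()(((())))"
Tracking depth:
  Position 0 '(': depth becomes 1
  Position 1 ')': depth becomes 0
  Position 2 '(': depth becomes 1
  Position 3 '(': depth becomes 2
  Position 4 '(': depth becomes 3
  Position 5 '(': depth becomes 4
  Position 6 ')': depth becomes 3
  Position 7 ')': depth becomes 2
  Position 8 ')': depth becomes 1
  Position 9 ')': depth becomes 0
Maximum depth reached: 4

4


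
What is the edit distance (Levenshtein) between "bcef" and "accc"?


Computing edit distance: "bcef" -> "accc"
DP table:
           a    c    c    c
      0    1    2    3    4
  b   1    1    2    3    4
  c   2    2    1    2    3
  e   3    3    2    2    3
  f   4    4    3    3    3
Edit distance = dp[4][4] = 3

3


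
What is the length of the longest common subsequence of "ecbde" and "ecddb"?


LCS of "ecbde" and "ecddb"
DP table:
           e    c    d    d    b
      0    0    0    0    0    0
  e   0    1    1    1    1    1
  c   0    1    2    2    2    2
  b   0    1    2    2    2    3
  d   0    1    2    3    3    3
  e   0    1    2    3    3    3
LCS length = dp[5][5] = 3

3


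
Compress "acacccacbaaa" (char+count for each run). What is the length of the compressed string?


Input: acacccacbaaa
Runs:
  'a' x 1 => "a1"
  'c' x 1 => "c1"
  'a' x 1 => "a1"
  'c' x 3 => "c3"
  'a' x 1 => "a1"
  'c' x 1 => "c1"
  'b' x 1 => "b1"
  'a' x 3 => "a3"
Compressed: "a1c1a1c3a1c1b1a3"
Compressed length: 16

16


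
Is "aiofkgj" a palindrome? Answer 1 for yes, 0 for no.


Input: aiofkgj
Reversed: jgkfoia
  Compare pos 0 ('a') with pos 6 ('j'): MISMATCH
  Compare pos 1 ('i') with pos 5 ('g'): MISMATCH
  Compare pos 2 ('o') with pos 4 ('k'): MISMATCH
Result: not a palindrome

0


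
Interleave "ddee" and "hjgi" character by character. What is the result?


Interleaving "ddee" and "hjgi":
  Position 0: 'd' from first, 'h' from second => "dh"
  Position 1: 'd' from first, 'j' from second => "dj"
  Position 2: 'e' from first, 'g' from second => "eg"
  Position 3: 'e' from first, 'i' from second => "ei"
Result: dhdjegei

dhdjegei


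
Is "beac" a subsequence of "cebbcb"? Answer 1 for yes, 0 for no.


Check if "beac" is a subsequence of "cebbcb"
Greedy scan:
  Position 0 ('c'): no match needed
  Position 1 ('e'): no match needed
  Position 2 ('b'): matches sub[0] = 'b'
  Position 3 ('b'): no match needed
  Position 4 ('c'): no match needed
  Position 5 ('b'): no match needed
Only matched 1/4 characters => not a subsequence

0


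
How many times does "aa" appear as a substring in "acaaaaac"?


Searching for "aa" in "acaaaaac"
Scanning each position:
  Position 0: "ac" => no
  Position 1: "ca" => no
  Position 2: "aa" => MATCH
  Position 3: "aa" => MATCH
  Position 4: "aa" => MATCH
  Position 5: "aa" => MATCH
  Position 6: "ac" => no
Total occurrences: 4

4


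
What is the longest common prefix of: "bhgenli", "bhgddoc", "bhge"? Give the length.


Words: bhgenli, bhgddoc, bhge
  Position 0: all 'b' => match
  Position 1: all 'h' => match
  Position 2: all 'g' => match
  Position 3: ('e', 'd', 'e') => mismatch, stop
LCP = "bhg" (length 3)

3


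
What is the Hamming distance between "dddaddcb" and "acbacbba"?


Comparing "dddaddcb" and "acbacbba" position by position:
  Position 0: 'd' vs 'a' => differ
  Position 1: 'd' vs 'c' => differ
  Position 2: 'd' vs 'b' => differ
  Position 3: 'a' vs 'a' => same
  Position 4: 'd' vs 'c' => differ
  Position 5: 'd' vs 'b' => differ
  Position 6: 'c' vs 'b' => differ
  Position 7: 'b' vs 'a' => differ
Total differences (Hamming distance): 7

7


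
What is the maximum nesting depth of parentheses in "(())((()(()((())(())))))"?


Input: "(())((()(()((())(())))))"
Tracking depth:
  Position 0 '(': depth becomes 1
  Position 1 '(': depth becomes 2
  Position 2 ')': depth becomes 1
  Position 3 ')': depth becomes 0
  Position 4 '(': depth becomes 1
  Position 5 '(': depth becomes 2
  Position 6 '(': depth becomes 3
  Position 7 ')': depth becomes 2
  Position 8 '(': depth becomes 3
  Position 9 '(': depth becomes 4
  Position 10 ')': depth becomes 3
  Position 11 '(': depth becomes 4
  Position 12 '(': depth becomes 5
  Position 13 '(': depth becomes 6
  Position 14 ')': depth becomes 5
  Position 15 ')': depth becomes 4
  Position 16 '(': depth becomes 5
  Position 17 '(': depth becomes 6
  Position 18 ')': depth becomes 5
  Position 19 ')': depth becomes 4
  Position 20 ')': depth becomes 3
  Position 21 ')': depth becomes 2
  Position 22 ')': depth becomes 1
  Position 23 ')': depth becomes 0
Maximum depth reached: 6

6


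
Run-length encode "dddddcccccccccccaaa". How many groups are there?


Input: dddddcccccccccccaaa
Scanning for consecutive runs:
  Group 1: 'd' x 5 (positions 0-4)
  Group 2: 'c' x 11 (positions 5-15)
  Group 3: 'a' x 3 (positions 16-18)
Total groups: 3

3


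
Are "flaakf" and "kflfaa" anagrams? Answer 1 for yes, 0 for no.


Strings: "flaakf", "kflfaa"
Sorted first:  aaffkl
Sorted second: aaffkl
Sorted forms match => anagrams

1


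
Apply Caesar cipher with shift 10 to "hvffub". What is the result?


Caesar cipher: shift "hvffub" by 10
  'h' (pos 7) + 10 = pos 17 = 'r'
  'v' (pos 21) + 10 = pos 5 = 'f'
  'f' (pos 5) + 10 = pos 15 = 'p'
  'f' (pos 5) + 10 = pos 15 = 'p'
  'u' (pos 20) + 10 = pos 4 = 'e'
  'b' (pos 1) + 10 = pos 11 = 'l'
Result: rfppel

rfppel


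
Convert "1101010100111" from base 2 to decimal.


Input: "1101010100111" in base 2
Positional expansion:
  Digit '1' (value 1) x 2^12 = 4096
  Digit '1' (value 1) x 2^11 = 2048
  Digit '0' (value 0) x 2^10 = 0
  Digit '1' (value 1) x 2^9 = 512
  Digit '0' (value 0) x 2^8 = 0
  Digit '1' (value 1) x 2^7 = 128
  Digit '0' (value 0) x 2^6 = 0
  Digit '1' (value 1) x 2^5 = 32
  Digit '0' (value 0) x 2^4 = 0
  Digit '0' (value 0) x 2^3 = 0
  Digit '1' (value 1) x 2^2 = 4
  Digit '1' (value 1) x 2^1 = 2
  Digit '1' (value 1) x 2^0 = 1
Sum = 6823

6823


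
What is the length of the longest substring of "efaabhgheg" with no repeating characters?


Input: "efaabhgheg"
Sliding window (track last position of each char):
  Position 0 ('e'): window [0,0] length 1 -- new best
  Position 1 ('f'): window [0,1] length 2 -- new best
  Position 2 ('a'): window [0,2] length 3 -- new best
  Position 3 ('a'): repeat (last at 2), move window start to 3
  Position 3 ('a'): window [3,3] length 1
  Position 4 ('b'): window [3,4] length 2
  Position 5 ('h'): window [3,5] length 3
  Position 6 ('g'): window [3,6] length 4 -- new best
  Position 7 ('h'): repeat (last at 5), move window start to 6
  Position 7 ('h'): window [6,7] length 2
  Position 8 ('e'): window [6,8] length 3
  Position 9 ('g'): repeat (last at 6), move window start to 7
  Position 9 ('g'): window [7,9] length 3
Longest substring with no repeats: "abhg" with length 4

4


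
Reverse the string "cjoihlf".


Input: cjoihlf
Reading characters right to left:
  Position 6: 'f'
  Position 5: 'l'
  Position 4: 'h'
  Position 3: 'i'
  Position 2: 'o'
  Position 1: 'j'
  Position 0: 'c'
Reversed: flhiojc

flhiojc


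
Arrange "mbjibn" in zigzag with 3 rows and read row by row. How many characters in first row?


Zigzag "mbjibn" into 3 rows:
Placing characters:
  'm' => row 0
  'b' => row 1
  'j' => row 2
  'i' => row 1
  'b' => row 0
  'n' => row 1
Rows:
  Row 0: "mb"
  Row 1: "bin"
  Row 2: "j"
First row length: 2

2


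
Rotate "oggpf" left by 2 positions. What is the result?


Input: "oggpf", rotate left by 2
First 2 characters: "og"
Remaining characters: "gpf"
Concatenate remaining + first: "gpf" + "og" = "gpfog"

gpfog


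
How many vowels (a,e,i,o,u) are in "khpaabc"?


Input: khpaabc
Checking each character:
  'k' at position 0: consonant
  'h' at position 1: consonant
  'p' at position 2: consonant
  'a' at position 3: vowel (running total: 1)
  'a' at position 4: vowel (running total: 2)
  'b' at position 5: consonant
  'c' at position 6: consonant
Total vowels: 2

2


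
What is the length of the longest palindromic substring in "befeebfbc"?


Input: "befeebfbc"
Checking substrings for palindromes:
  [1:4] "efe" (len 3) => palindrome
  [5:8] "bfb" (len 3) => palindrome
  [3:5] "ee" (len 2) => palindrome
Longest palindromic substring: "efe" with length 3

3


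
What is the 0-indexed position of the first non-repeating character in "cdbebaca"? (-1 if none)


Input: cdbebaca
Character frequencies:
  'a': 2
  'b': 2
  'c': 2
  'd': 1
  'e': 1
Scanning left to right for freq == 1:
  Position 0 ('c'): freq=2, skip
  Position 1 ('d'): unique! => answer = 1

1


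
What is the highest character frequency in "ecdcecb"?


Input: ecdcecb
Character counts:
  'b': 1
  'c': 3
  'd': 1
  'e': 2
Maximum frequency: 3

3


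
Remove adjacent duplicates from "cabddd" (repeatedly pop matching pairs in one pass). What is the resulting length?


Input: cabddd
Stack-based adjacent duplicate removal:
  Read 'c': push. Stack: c
  Read 'a': push. Stack: ca
  Read 'b': push. Stack: cab
  Read 'd': push. Stack: cabd
  Read 'd': matches stack top 'd' => pop. Stack: cab
  Read 'd': push. Stack: cabd
Final stack: "cabd" (length 4)

4


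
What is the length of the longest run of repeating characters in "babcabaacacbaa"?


Input: "babcabaacacbaa"
Scanning for longest run:
  Position 1 ('a'): new char, reset run to 1
  Position 2 ('b'): new char, reset run to 1
  Position 3 ('c'): new char, reset run to 1
  Position 4 ('a'): new char, reset run to 1
  Position 5 ('b'): new char, reset run to 1
  Position 6 ('a'): new char, reset run to 1
  Position 7 ('a'): continues run of 'a', length=2
  Position 8 ('c'): new char, reset run to 1
  Position 9 ('a'): new char, reset run to 1
  Position 10 ('c'): new char, reset run to 1
  Position 11 ('b'): new char, reset run to 1
  Position 12 ('a'): new char, reset run to 1
  Position 13 ('a'): continues run of 'a', length=2
Longest run: 'a' with length 2

2


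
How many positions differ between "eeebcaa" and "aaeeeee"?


Comparing "eeebcaa" and "aaeeeee" position by position:
  Position 0: 'e' vs 'a' => DIFFER
  Position 1: 'e' vs 'a' => DIFFER
  Position 2: 'e' vs 'e' => same
  Position 3: 'b' vs 'e' => DIFFER
  Position 4: 'c' vs 'e' => DIFFER
  Position 5: 'a' vs 'e' => DIFFER
  Position 6: 'a' vs 'e' => DIFFER
Positions that differ: 6

6


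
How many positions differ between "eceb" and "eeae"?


Comparing "eceb" and "eeae" position by position:
  Position 0: 'e' vs 'e' => same
  Position 1: 'c' vs 'e' => DIFFER
  Position 2: 'e' vs 'a' => DIFFER
  Position 3: 'b' vs 'e' => DIFFER
Positions that differ: 3

3


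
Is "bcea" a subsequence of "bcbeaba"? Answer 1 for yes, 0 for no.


Check if "bcea" is a subsequence of "bcbeaba"
Greedy scan:
  Position 0 ('b'): matches sub[0] = 'b'
  Position 1 ('c'): matches sub[1] = 'c'
  Position 2 ('b'): no match needed
  Position 3 ('e'): matches sub[2] = 'e'
  Position 4 ('a'): matches sub[3] = 'a'
  Position 5 ('b'): no match needed
  Position 6 ('a'): no match needed
All 4 characters matched => is a subsequence

1


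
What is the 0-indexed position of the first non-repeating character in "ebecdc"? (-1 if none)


Input: ebecdc
Character frequencies:
  'b': 1
  'c': 2
  'd': 1
  'e': 2
Scanning left to right for freq == 1:
  Position 0 ('e'): freq=2, skip
  Position 1 ('b'): unique! => answer = 1

1


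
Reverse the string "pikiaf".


Input: pikiaf
Reading characters right to left:
  Position 5: 'f'
  Position 4: 'a'
  Position 3: 'i'
  Position 2: 'k'
  Position 1: 'i'
  Position 0: 'p'
Reversed: faikip

faikip


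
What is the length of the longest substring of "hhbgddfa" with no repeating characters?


Input: "hhbgddfa"
Sliding window (track last position of each char):
  Position 0 ('h'): window [0,0] length 1 -- new best
  Position 1 ('h'): repeat (last at 0), move window start to 1
  Position 1 ('h'): window [1,1] length 1
  Position 2 ('b'): window [1,2] length 2 -- new best
  Position 3 ('g'): window [1,3] length 3 -- new best
  Position 4 ('d'): window [1,4] length 4 -- new best
  Position 5 ('d'): repeat (last at 4), move window start to 5
  Position 5 ('d'): window [5,5] length 1
  Position 6 ('f'): window [5,6] length 2
  Position 7 ('a'): window [5,7] length 3
Longest substring with no repeats: "hbgd" with length 4

4


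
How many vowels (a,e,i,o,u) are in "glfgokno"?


Input: glfgokno
Checking each character:
  'g' at position 0: consonant
  'l' at position 1: consonant
  'f' at position 2: consonant
  'g' at position 3: consonant
  'o' at position 4: vowel (running total: 1)
  'k' at position 5: consonant
  'n' at position 6: consonant
  'o' at position 7: vowel (running total: 2)
Total vowels: 2

2


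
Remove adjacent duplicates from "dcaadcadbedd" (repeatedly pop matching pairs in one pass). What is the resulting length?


Input: dcaadcadbedd
Stack-based adjacent duplicate removal:
  Read 'd': push. Stack: d
  Read 'c': push. Stack: dc
  Read 'a': push. Stack: dca
  Read 'a': matches stack top 'a' => pop. Stack: dc
  Read 'd': push. Stack: dcd
  Read 'c': push. Stack: dcdc
  Read 'a': push. Stack: dcdca
  Read 'd': push. Stack: dcdcad
  Read 'b': push. Stack: dcdcadb
  Read 'e': push. Stack: dcdcadbe
  Read 'd': push. Stack: dcdcadbed
  Read 'd': matches stack top 'd' => pop. Stack: dcdcadbe
Final stack: "dcdcadbe" (length 8)

8


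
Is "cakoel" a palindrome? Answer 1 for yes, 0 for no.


Input: cakoel
Reversed: leokac
  Compare pos 0 ('c') with pos 5 ('l'): MISMATCH
  Compare pos 1 ('a') with pos 4 ('e'): MISMATCH
  Compare pos 2 ('k') with pos 3 ('o'): MISMATCH
Result: not a palindrome

0


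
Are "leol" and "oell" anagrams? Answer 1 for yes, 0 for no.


Strings: "leol", "oell"
Sorted first:  ello
Sorted second: ello
Sorted forms match => anagrams

1


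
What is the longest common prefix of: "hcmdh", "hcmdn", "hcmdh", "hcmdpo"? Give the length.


Words: hcmdh, hcmdn, hcmdh, hcmdpo
  Position 0: all 'h' => match
  Position 1: all 'c' => match
  Position 2: all 'm' => match
  Position 3: all 'd' => match
  Position 4: ('h', 'n', 'h', 'p') => mismatch, stop
LCP = "hcmd" (length 4)

4


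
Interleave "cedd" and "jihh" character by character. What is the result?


Interleaving "cedd" and "jihh":
  Position 0: 'c' from first, 'j' from second => "cj"
  Position 1: 'e' from first, 'i' from second => "ei"
  Position 2: 'd' from first, 'h' from second => "dh"
  Position 3: 'd' from first, 'h' from second => "dh"
Result: cjeidhdh

cjeidhdh


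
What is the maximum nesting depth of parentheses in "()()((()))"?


Input: "()()((()))"
Tracking depth:
  Position 0 '(': depth becomes 1
  Position 1 ')': depth becomes 0
  Position 2 '(': depth becomes 1
  Position 3 ')': depth becomes 0
  Position 4 '(': depth becomes 1
  Position 5 '(': depth becomes 2
  Position 6 '(': depth becomes 3
  Position 7 ')': depth becomes 2
  Position 8 ')': depth becomes 1
  Position 9 ')': depth becomes 0
Maximum depth reached: 3

3


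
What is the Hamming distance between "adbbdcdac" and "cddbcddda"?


Comparing "adbbdcdac" and "cddbcddda" position by position:
  Position 0: 'a' vs 'c' => differ
  Position 1: 'd' vs 'd' => same
  Position 2: 'b' vs 'd' => differ
  Position 3: 'b' vs 'b' => same
  Position 4: 'd' vs 'c' => differ
  Position 5: 'c' vs 'd' => differ
  Position 6: 'd' vs 'd' => same
  Position 7: 'a' vs 'd' => differ
  Position 8: 'c' vs 'a' => differ
Total differences (Hamming distance): 6

6


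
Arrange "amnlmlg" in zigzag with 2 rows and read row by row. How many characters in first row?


Zigzag "amnlmlg" into 2 rows:
Placing characters:
  'a' => row 0
  'm' => row 1
  'n' => row 0
  'l' => row 1
  'm' => row 0
  'l' => row 1
  'g' => row 0
Rows:
  Row 0: "anmg"
  Row 1: "mll"
First row length: 4

4


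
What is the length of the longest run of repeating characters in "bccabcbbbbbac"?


Input: "bccabcbbbbbac"
Scanning for longest run:
  Position 1 ('c'): new char, reset run to 1
  Position 2 ('c'): continues run of 'c', length=2
  Position 3 ('a'): new char, reset run to 1
  Position 4 ('b'): new char, reset run to 1
  Position 5 ('c'): new char, reset run to 1
  Position 6 ('b'): new char, reset run to 1
  Position 7 ('b'): continues run of 'b', length=2
  Position 8 ('b'): continues run of 'b', length=3
  Position 9 ('b'): continues run of 'b', length=4
  Position 10 ('b'): continues run of 'b', length=5
  Position 11 ('a'): new char, reset run to 1
  Position 12 ('c'): new char, reset run to 1
Longest run: 'b' with length 5

5


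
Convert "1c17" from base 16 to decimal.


Input: "1c17" in base 16
Positional expansion:
  Digit '1' (value 1) x 16^3 = 4096
  Digit 'c' (value 12) x 16^2 = 3072
  Digit '1' (value 1) x 16^1 = 16
  Digit '7' (value 7) x 16^0 = 7
Sum = 7191

7191


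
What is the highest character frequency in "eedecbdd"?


Input: eedecbdd
Character counts:
  'b': 1
  'c': 1
  'd': 3
  'e': 3
Maximum frequency: 3

3


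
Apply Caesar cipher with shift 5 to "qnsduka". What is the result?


Caesar cipher: shift "qnsduka" by 5
  'q' (pos 16) + 5 = pos 21 = 'v'
  'n' (pos 13) + 5 = pos 18 = 's'
  's' (pos 18) + 5 = pos 23 = 'x'
  'd' (pos 3) + 5 = pos 8 = 'i'
  'u' (pos 20) + 5 = pos 25 = 'z'
  'k' (pos 10) + 5 = pos 15 = 'p'
  'a' (pos 0) + 5 = pos 5 = 'f'
Result: vsxizpf

vsxizpf


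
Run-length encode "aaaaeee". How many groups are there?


Input: aaaaeee
Scanning for consecutive runs:
  Group 1: 'a' x 4 (positions 0-3)
  Group 2: 'e' x 3 (positions 4-6)
Total groups: 2

2


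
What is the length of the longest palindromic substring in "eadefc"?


Input: "eadefc"
Checking substrings for palindromes:
  No multi-char palindromic substrings found
Longest palindromic substring: "e" with length 1

1


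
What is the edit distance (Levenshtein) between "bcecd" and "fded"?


Computing edit distance: "bcecd" -> "fded"
DP table:
           f    d    e    d
      0    1    2    3    4
  b   1    1    2    3    4
  c   2    2    2    3    4
  e   3    3    3    2    3
  c   4    4    4    3    3
  d   5    5    4    4    3
Edit distance = dp[5][4] = 3

3


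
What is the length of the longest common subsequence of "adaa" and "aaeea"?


LCS of "adaa" and "aaeea"
DP table:
           a    a    e    e    a
      0    0    0    0    0    0
  a   0    1    1    1    1    1
  d   0    1    1    1    1    1
  a   0    1    2    2    2    2
  a   0    1    2    2    2    3
LCS length = dp[4][5] = 3

3


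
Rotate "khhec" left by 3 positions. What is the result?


Input: "khhec", rotate left by 3
First 3 characters: "khh"
Remaining characters: "ec"
Concatenate remaining + first: "ec" + "khh" = "eckhh"

eckhh


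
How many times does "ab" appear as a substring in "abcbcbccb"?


Searching for "ab" in "abcbcbccb"
Scanning each position:
  Position 0: "ab" => MATCH
  Position 1: "bc" => no
  Position 2: "cb" => no
  Position 3: "bc" => no
  Position 4: "cb" => no
  Position 5: "bc" => no
  Position 6: "cc" => no
  Position 7: "cb" => no
Total occurrences: 1

1


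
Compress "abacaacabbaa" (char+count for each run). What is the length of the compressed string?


Input: abacaacabbaa
Runs:
  'a' x 1 => "a1"
  'b' x 1 => "b1"
  'a' x 1 => "a1"
  'c' x 1 => "c1"
  'a' x 2 => "a2"
  'c' x 1 => "c1"
  'a' x 1 => "a1"
  'b' x 2 => "b2"
  'a' x 2 => "a2"
Compressed: "a1b1a1c1a2c1a1b2a2"
Compressed length: 18

18


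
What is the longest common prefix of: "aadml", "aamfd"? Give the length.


Words: aadml, aamfd
  Position 0: all 'a' => match
  Position 1: all 'a' => match
  Position 2: ('d', 'm') => mismatch, stop
LCP = "aa" (length 2)

2


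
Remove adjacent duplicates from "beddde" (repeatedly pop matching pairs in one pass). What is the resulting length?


Input: beddde
Stack-based adjacent duplicate removal:
  Read 'b': push. Stack: b
  Read 'e': push. Stack: be
  Read 'd': push. Stack: bed
  Read 'd': matches stack top 'd' => pop. Stack: be
  Read 'd': push. Stack: bed
  Read 'e': push. Stack: bede
Final stack: "bede" (length 4)

4


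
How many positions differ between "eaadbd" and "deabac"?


Comparing "eaadbd" and "deabac" position by position:
  Position 0: 'e' vs 'd' => DIFFER
  Position 1: 'a' vs 'e' => DIFFER
  Position 2: 'a' vs 'a' => same
  Position 3: 'd' vs 'b' => DIFFER
  Position 4: 'b' vs 'a' => DIFFER
  Position 5: 'd' vs 'c' => DIFFER
Positions that differ: 5

5


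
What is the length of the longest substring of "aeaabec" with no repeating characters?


Input: "aeaabec"
Sliding window (track last position of each char):
  Position 0 ('a'): window [0,0] length 1 -- new best
  Position 1 ('e'): window [0,1] length 2 -- new best
  Position 2 ('a'): repeat (last at 0), move window start to 1
  Position 2 ('a'): window [1,2] length 2
  Position 3 ('a'): repeat (last at 2), move window start to 3
  Position 3 ('a'): window [3,3] length 1
  Position 4 ('b'): window [3,4] length 2
  Position 5 ('e'): window [3,5] length 3 -- new best
  Position 6 ('c'): window [3,6] length 4 -- new best
Longest substring with no repeats: "abec" with length 4

4


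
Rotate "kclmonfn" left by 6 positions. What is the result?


Input: "kclmonfn", rotate left by 6
First 6 characters: "kclmon"
Remaining characters: "fn"
Concatenate remaining + first: "fn" + "kclmon" = "fnkclmon"

fnkclmon


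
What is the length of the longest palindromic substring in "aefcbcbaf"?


Input: "aefcbcbaf"
Checking substrings for palindromes:
  [3:6] "cbc" (len 3) => palindrome
  [4:7] "bcb" (len 3) => palindrome
Longest palindromic substring: "cbc" with length 3

3


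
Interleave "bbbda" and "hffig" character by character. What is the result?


Interleaving "bbbda" and "hffig":
  Position 0: 'b' from first, 'h' from second => "bh"
  Position 1: 'b' from first, 'f' from second => "bf"
  Position 2: 'b' from first, 'f' from second => "bf"
  Position 3: 'd' from first, 'i' from second => "di"
  Position 4: 'a' from first, 'g' from second => "ag"
Result: bhbfbfdiag

bhbfbfdiag


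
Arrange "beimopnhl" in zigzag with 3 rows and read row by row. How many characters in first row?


Zigzag "beimopnhl" into 3 rows:
Placing characters:
  'b' => row 0
  'e' => row 1
  'i' => row 2
  'm' => row 1
  'o' => row 0
  'p' => row 1
  'n' => row 2
  'h' => row 1
  'l' => row 0
Rows:
  Row 0: "bol"
  Row 1: "emph"
  Row 2: "in"
First row length: 3

3


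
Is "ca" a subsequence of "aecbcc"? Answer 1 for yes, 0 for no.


Check if "ca" is a subsequence of "aecbcc"
Greedy scan:
  Position 0 ('a'): no match needed
  Position 1 ('e'): no match needed
  Position 2 ('c'): matches sub[0] = 'c'
  Position 3 ('b'): no match needed
  Position 4 ('c'): no match needed
  Position 5 ('c'): no match needed
Only matched 1/2 characters => not a subsequence

0


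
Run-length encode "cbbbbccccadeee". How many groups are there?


Input: cbbbbccccadeee
Scanning for consecutive runs:
  Group 1: 'c' x 1 (positions 0-0)
  Group 2: 'b' x 4 (positions 1-4)
  Group 3: 'c' x 4 (positions 5-8)
  Group 4: 'a' x 1 (positions 9-9)
  Group 5: 'd' x 1 (positions 10-10)
  Group 6: 'e' x 3 (positions 11-13)
Total groups: 6

6


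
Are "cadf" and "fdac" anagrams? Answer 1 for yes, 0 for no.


Strings: "cadf", "fdac"
Sorted first:  acdf
Sorted second: acdf
Sorted forms match => anagrams

1


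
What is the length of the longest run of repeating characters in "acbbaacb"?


Input: "acbbaacb"
Scanning for longest run:
  Position 1 ('c'): new char, reset run to 1
  Position 2 ('b'): new char, reset run to 1
  Position 3 ('b'): continues run of 'b', length=2
  Position 4 ('a'): new char, reset run to 1
  Position 5 ('a'): continues run of 'a', length=2
  Position 6 ('c'): new char, reset run to 1
  Position 7 ('b'): new char, reset run to 1
Longest run: 'b' with length 2

2


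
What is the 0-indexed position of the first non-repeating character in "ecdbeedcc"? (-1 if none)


Input: ecdbeedcc
Character frequencies:
  'b': 1
  'c': 3
  'd': 2
  'e': 3
Scanning left to right for freq == 1:
  Position 0 ('e'): freq=3, skip
  Position 1 ('c'): freq=3, skip
  Position 2 ('d'): freq=2, skip
  Position 3 ('b'): unique! => answer = 3

3


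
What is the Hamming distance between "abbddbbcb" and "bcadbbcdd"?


Comparing "abbddbbcb" and "bcadbbcdd" position by position:
  Position 0: 'a' vs 'b' => differ
  Position 1: 'b' vs 'c' => differ
  Position 2: 'b' vs 'a' => differ
  Position 3: 'd' vs 'd' => same
  Position 4: 'd' vs 'b' => differ
  Position 5: 'b' vs 'b' => same
  Position 6: 'b' vs 'c' => differ
  Position 7: 'c' vs 'd' => differ
  Position 8: 'b' vs 'd' => differ
Total differences (Hamming distance): 7

7


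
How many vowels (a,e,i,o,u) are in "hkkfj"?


Input: hkkfj
Checking each character:
  'h' at position 0: consonant
  'k' at position 1: consonant
  'k' at position 2: consonant
  'f' at position 3: consonant
  'j' at position 4: consonant
Total vowels: 0

0


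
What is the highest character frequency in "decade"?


Input: decade
Character counts:
  'a': 1
  'c': 1
  'd': 2
  'e': 2
Maximum frequency: 2

2


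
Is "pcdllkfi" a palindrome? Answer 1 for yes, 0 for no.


Input: pcdllkfi
Reversed: ifklldcp
  Compare pos 0 ('p') with pos 7 ('i'): MISMATCH
  Compare pos 1 ('c') with pos 6 ('f'): MISMATCH
  Compare pos 2 ('d') with pos 5 ('k'): MISMATCH
  Compare pos 3 ('l') with pos 4 ('l'): match
Result: not a palindrome

0


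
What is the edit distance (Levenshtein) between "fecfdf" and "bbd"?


Computing edit distance: "fecfdf" -> "bbd"
DP table:
           b    b    d
      0    1    2    3
  f   1    1    2    3
  e   2    2    2    3
  c   3    3    3    3
  f   4    4    4    4
  d   5    5    5    4
  f   6    6    6    5
Edit distance = dp[6][3] = 5

5


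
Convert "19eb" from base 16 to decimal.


Input: "19eb" in base 16
Positional expansion:
  Digit '1' (value 1) x 16^3 = 4096
  Digit '9' (value 9) x 16^2 = 2304
  Digit 'e' (value 14) x 16^1 = 224
  Digit 'b' (value 11) x 16^0 = 11
Sum = 6635

6635


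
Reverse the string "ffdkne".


Input: ffdkne
Reading characters right to left:
  Position 5: 'e'
  Position 4: 'n'
  Position 3: 'k'
  Position 2: 'd'
  Position 1: 'f'
  Position 0: 'f'
Reversed: enkdff

enkdff


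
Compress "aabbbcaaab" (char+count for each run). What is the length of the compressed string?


Input: aabbbcaaab
Runs:
  'a' x 2 => "a2"
  'b' x 3 => "b3"
  'c' x 1 => "c1"
  'a' x 3 => "a3"
  'b' x 1 => "b1"
Compressed: "a2b3c1a3b1"
Compressed length: 10

10


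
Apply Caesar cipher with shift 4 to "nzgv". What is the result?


Caesar cipher: shift "nzgv" by 4
  'n' (pos 13) + 4 = pos 17 = 'r'
  'z' (pos 25) + 4 = pos 3 = 'd'
  'g' (pos 6) + 4 = pos 10 = 'k'
  'v' (pos 21) + 4 = pos 25 = 'z'
Result: rdkz

rdkz


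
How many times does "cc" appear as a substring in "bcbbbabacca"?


Searching for "cc" in "bcbbbabacca"
Scanning each position:
  Position 0: "bc" => no
  Position 1: "cb" => no
  Position 2: "bb" => no
  Position 3: "bb" => no
  Position 4: "ba" => no
  Position 5: "ab" => no
  Position 6: "ba" => no
  Position 7: "ac" => no
  Position 8: "cc" => MATCH
  Position 9: "ca" => no
Total occurrences: 1

1


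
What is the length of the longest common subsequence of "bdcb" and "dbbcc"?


LCS of "bdcb" and "dbbcc"
DP table:
           d    b    b    c    c
      0    0    0    0    0    0
  b   0    0    1    1    1    1
  d   0    1    1    1    1    1
  c   0    1    1    1    2    2
  b   0    1    2    2    2    2
LCS length = dp[4][5] = 2

2


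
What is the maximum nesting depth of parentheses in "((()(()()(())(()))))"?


Input: "((()(()()(())(()))))"
Tracking depth:
  Position 0 '(': depth becomes 1
  Position 1 '(': depth becomes 2
  Position 2 '(': depth becomes 3
  Position 3 ')': depth becomes 2
  Position 4 '(': depth becomes 3
  Position 5 '(': depth becomes 4
  Position 6 ')': depth becomes 3
  Position 7 '(': depth becomes 4
  Position 8 ')': depth becomes 3
  Position 9 '(': depth becomes 4
  Position 10 '(': depth becomes 5
  Position 11 ')': depth becomes 4
  Position 12 ')': depth becomes 3
  Position 13 '(': depth becomes 4
  Position 14 '(': depth becomes 5
  Position 15 ')': depth becomes 4
  Position 16 ')': depth becomes 3
  Position 17 ')': depth becomes 2
  Position 18 ')': depth becomes 1
  Position 19 ')': depth becomes 0
Maximum depth reached: 5

5


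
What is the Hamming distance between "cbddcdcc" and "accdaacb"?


Comparing "cbddcdcc" and "accdaacb" position by position:
  Position 0: 'c' vs 'a' => differ
  Position 1: 'b' vs 'c' => differ
  Position 2: 'd' vs 'c' => differ
  Position 3: 'd' vs 'd' => same
  Position 4: 'c' vs 'a' => differ
  Position 5: 'd' vs 'a' => differ
  Position 6: 'c' vs 'c' => same
  Position 7: 'c' vs 'b' => differ
Total differences (Hamming distance): 6

6
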